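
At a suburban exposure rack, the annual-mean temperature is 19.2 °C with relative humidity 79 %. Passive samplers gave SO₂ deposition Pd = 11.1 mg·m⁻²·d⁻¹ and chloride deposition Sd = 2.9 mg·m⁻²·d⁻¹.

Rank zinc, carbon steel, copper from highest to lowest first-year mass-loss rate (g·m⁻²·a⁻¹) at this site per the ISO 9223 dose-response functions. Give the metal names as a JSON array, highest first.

["carbon steel", "copper", "zinc"]

zinc: T>10 °C ⇒ hinge -0.071·(19.2−10) = -0.6532
  Pd branch = 0.0129·Pd^0.44·e^(0.046·RH+f) = 0.733 μm/a
  Cl⁻ term: 0.0175·2.9^0.57·exp(0.008·79+0.085·19.2) = 0.3089
  sum: 0.733 + 0.3089 → r_corr = 1.042 μm/a
  mass loss = 1.042 μm/a × 7.14 g/cm³ = 7.439 g·m⁻²·a⁻¹
carbon steel: f(T) = -0.054·(T−10) [T>10 °C] = -0.4968
  SO₂ term: 1.77·11.1^0.52·exp(0.02·79-0.4968) = 18.28
  Sd branch = 0.102·Sd^0.62·e^(0.033·RH+0.04·T) = 5.768 μm/a
  r_corr = 18.28 + 5.768 = 24.05 μm/a
  mass loss = 24.05 μm/a × 7.85 g/cm³ = 188.8 g·m⁻²·a⁻¹
copper: f(T) = -0.080·(T−10) [T>10 °C] = -0.7360
  Pd branch = 0.0053·Pd^0.26·e^(0.059·RH+f) = 0.502 μm/a
  Sd branch = 0.01025·Sd^0.27·e^(0.036·RH+0.049·T) = 0.6016 μm/a
  r_corr = 0.502 + 0.6016 = 1.104 μm/a
  mass loss = 1.104 μm/a × 8.96 g/cm³ = 9.888 g·m⁻²·a⁻¹
Ordering by g·m⁻²·a⁻¹: carbon steel (189) > copper (9.89) > zinc (7.44)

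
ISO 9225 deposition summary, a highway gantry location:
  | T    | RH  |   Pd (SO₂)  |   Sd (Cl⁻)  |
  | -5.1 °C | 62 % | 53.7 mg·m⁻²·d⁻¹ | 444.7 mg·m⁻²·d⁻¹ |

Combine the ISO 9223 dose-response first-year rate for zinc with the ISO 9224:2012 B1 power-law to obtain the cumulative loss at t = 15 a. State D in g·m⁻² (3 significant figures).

D(15) = 85.7 g·m⁻²

zinc: T≤10 °C ⇒ hinge +0.038·(-5.1−10) = -0.5738
  sulphur-dioxide contribution → 0.7264 μm/a
  chloride contribution → 0.602 μm/a
  ⇒ r_corr(zinc) = 1.328 μm/a
ISO 9224: D(t) = r_corr · t^b with b = 0.813 (zinc, B1)
  D(15) = 1.328 × 15^0.813 = 1.328 × 9.04 = 12.01 μm
  Mass loss = 12.01 μm × 7.14 g/cm³ = 85.74 g·m⁻²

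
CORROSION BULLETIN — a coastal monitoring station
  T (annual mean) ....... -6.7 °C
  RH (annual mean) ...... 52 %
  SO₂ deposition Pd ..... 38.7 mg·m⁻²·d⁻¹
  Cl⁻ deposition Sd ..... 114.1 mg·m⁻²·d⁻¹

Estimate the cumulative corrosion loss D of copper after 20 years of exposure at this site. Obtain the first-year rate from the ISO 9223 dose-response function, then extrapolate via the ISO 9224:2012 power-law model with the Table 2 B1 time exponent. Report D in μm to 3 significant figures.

copper: temperature factor f = +0.126·(-16.7) = -2.1042
  sulphur-dioxide contribution → 0.03595 μm/a
  chloride contribution → 0.1724 μm/a
  total first-year rate 0.2084 μm/a
ISO 9224: D(t) = r_corr · t^b with b = 0.667 (copper, B1)
  D(20) = 0.2084 × 20^0.667 = 0.2084 × 7.375 = 1.537 μm

D(20) = 1.54 μm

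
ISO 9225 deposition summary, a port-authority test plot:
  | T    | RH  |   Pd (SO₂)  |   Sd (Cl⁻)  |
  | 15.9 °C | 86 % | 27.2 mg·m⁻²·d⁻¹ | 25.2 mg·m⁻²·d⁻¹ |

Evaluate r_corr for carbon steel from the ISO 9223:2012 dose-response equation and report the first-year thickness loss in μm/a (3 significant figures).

carbon steel: f(T) = -0.054·(T−10) [T>10 °C] = -0.3186
  sulphur-dioxide contribution → 40.05 μm/a
  chloride contribution → 24.33 μm/a
  ⇒ r_corr(carbon steel) = 64.38 μm/a

r_corr = 64.4 μm/a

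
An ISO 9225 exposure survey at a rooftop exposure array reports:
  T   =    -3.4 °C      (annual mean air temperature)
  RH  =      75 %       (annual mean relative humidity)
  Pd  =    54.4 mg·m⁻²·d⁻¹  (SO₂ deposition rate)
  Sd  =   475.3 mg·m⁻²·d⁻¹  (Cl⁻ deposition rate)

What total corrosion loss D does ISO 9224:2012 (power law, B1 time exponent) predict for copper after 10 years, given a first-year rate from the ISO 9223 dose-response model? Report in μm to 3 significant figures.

D(10) = 4.24 μm

copper: f(T) = +0.126·(T−10) [T≤10 °C] = -1.6884
  sulphur-dioxide contribution → 0.2312 μm/a
  chloride contribution → 0.6819 μm/a
  ⇒ r_corr(copper) = 0.9132 μm/a
ISO 9224: D(t) = r_corr · t^b with b = 0.667 (copper, B1)
  D(10) = 0.9132 × 10^0.667 = 0.9132 × 4.645 = 4.242 μm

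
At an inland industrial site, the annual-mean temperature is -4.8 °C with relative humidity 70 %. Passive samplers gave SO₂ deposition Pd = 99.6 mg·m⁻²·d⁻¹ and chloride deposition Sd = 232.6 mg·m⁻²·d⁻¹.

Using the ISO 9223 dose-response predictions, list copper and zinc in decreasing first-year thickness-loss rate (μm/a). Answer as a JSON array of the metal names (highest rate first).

copper: T≤10 °C ⇒ hinge +0.126·(-4.8−10) = -1.8648
  SO₂ term: 0.0053·99.6^0.26·exp(0.059·70-1.8648) = 0.1689
  Sd branch = 0.01025·Sd^0.27·e^(0.036·RH+0.049·T) = 0.4385 μm/a
  sum: 0.1689 + 0.4385 → r_corr = 0.6074 μm/a
zinc: f(T) = +0.038·(T−10) [T≤10 °C] = -0.5624
  Pd branch = 0.0129·Pd^0.44·e^(0.046·RH+f) = 1.393 μm/a
  Cl⁻ term: 0.0175·232.6^0.57·exp(0.008·70+0.085·-4.8) = 0.455
  r_corr = 1.393 + 0.455 = 1.848 μm/a
Ordering by μm/a: zinc (1.85) > copper (0.607)

["zinc", "copper"]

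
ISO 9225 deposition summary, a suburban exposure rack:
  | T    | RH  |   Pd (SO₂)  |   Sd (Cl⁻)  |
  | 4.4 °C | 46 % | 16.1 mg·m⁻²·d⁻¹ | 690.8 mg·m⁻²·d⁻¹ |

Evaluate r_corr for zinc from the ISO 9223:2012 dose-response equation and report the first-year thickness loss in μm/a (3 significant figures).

zinc: T≤10 °C ⇒ hinge +0.038·(4.4−10) = -0.2128
  Pd branch = 0.0129·Pd^0.44·e^(0.046·RH+f) = 0.2939 μm/a
  Sd branch = 0.0175·Sd^0.57·e^(0.008·RH+0.085·T) = 1.527 μm/a
  r_corr = 0.2939 + 1.527 = 1.82 μm/a

r_corr = 1.82 μm/a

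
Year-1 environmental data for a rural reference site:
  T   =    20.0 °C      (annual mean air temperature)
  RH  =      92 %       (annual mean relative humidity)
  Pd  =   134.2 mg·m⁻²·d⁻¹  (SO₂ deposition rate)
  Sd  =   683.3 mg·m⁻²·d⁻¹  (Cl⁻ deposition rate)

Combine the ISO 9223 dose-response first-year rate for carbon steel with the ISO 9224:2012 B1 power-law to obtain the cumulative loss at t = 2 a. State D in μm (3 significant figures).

carbon steel: f(T) = -0.054·(T−10) [T>10 °C] = -0.5400
  sulphur-dioxide contribution → 82.98 μm/a
  chloride contribution → 270.4 μm/a
  total first-year rate 353.4 μm/a
ISO 9224: D(t) = r_corr · t^b with b = 0.523 (carbon steel, B1)
  D(2) = 353.4 × 2^0.523 = 353.4 × 1.437 = 507.8 μm

D(2) = 508 μm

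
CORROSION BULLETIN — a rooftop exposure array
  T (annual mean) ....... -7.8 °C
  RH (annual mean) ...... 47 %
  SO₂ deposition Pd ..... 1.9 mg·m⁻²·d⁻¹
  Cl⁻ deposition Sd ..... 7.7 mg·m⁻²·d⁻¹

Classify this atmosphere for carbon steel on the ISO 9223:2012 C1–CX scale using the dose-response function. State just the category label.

C2

carbon steel: temperature factor f = +0.150·(-17.8) = -2.6700
  Pd branch = 1.77·Pd^0.52·e^(0.02·RH+f) = 0.4381 μm/a
  Sd branch = 0.102·Sd^0.62·e^(0.033·RH+0.04·T) = 1.248 μm/a
  r_corr = 0.4381 + 1.248 = 1.686 μm/a
Category bounds: 1.3…25 μm/a bracket r_corr ⇒ C2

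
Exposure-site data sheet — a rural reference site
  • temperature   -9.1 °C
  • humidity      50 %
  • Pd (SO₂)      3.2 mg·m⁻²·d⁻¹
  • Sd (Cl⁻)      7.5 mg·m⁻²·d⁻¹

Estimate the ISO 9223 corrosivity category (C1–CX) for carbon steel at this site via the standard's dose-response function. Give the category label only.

C2

carbon steel: f(T) = +0.150·(T−10) [T≤10 °C] = -2.8650
  Pd branch = 1.77·Pd^0.52·e^(0.02·RH+f) = 0.502 μm/a
  Cl⁻ term: 0.102·7.5^0.62·exp(0.033·50+0.04·-9.1) = 1.287
  r_corr = 0.502 + 1.287 = 1.789 μm/a
1.79 μm/a falls in (1.3, 25] for carbon steel → category C2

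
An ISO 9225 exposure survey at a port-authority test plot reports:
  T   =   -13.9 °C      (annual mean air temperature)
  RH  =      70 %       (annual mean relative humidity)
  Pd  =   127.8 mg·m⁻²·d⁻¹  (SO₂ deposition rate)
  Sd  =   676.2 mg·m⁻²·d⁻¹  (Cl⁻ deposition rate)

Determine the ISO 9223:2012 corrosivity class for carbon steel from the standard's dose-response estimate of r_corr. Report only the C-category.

carbon steel: T≤10 °C ⇒ hinge +0.150·(-13.9−10) = -3.5850
  SO₂ term: 1.77·127.8^0.52·exp(0.02·70-3.5850) = 2.48
  Cl⁻ term: 0.102·676.2^0.62·exp(0.033·70+0.04·-13.9) = 33.5
  r_corr = 2.48 + 33.5 = 35.98 μm/a
36 μm/a falls in (25, 50] for carbon steel → category C3

C3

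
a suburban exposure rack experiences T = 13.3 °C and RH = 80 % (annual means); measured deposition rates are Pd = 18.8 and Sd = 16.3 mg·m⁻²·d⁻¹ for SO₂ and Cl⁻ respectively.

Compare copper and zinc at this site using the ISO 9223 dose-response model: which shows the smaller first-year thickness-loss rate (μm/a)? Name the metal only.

copper

copper: f(T) = -0.080·(T−10) [T>10 °C] = -0.2640
  SO₂ term: 0.0053·18.8^0.26·exp(0.059·80-0.2640) = 0.979
  Sd branch = 0.01025·Sd^0.27·e^(0.036·RH+0.049·T) = 0.7444 μm/a
  sum: 0.979 + 0.7444 → r_corr = 1.723 μm/a
zinc: f(T) = -0.071·(T−10) [T>10 °C] = -0.2343
  Pd branch = 0.0129·Pd^0.44·e^(0.046·RH+f) = 1.471 μm/a
  Cl⁻ term: 0.0175·16.3^0.57·exp(0.008·80+0.085·13.3) = 0.5045
  sum: 1.471 + 0.5045 → r_corr = 1.976 μm/a
Ordering by μm/a: zinc (1.98) > copper (1.72)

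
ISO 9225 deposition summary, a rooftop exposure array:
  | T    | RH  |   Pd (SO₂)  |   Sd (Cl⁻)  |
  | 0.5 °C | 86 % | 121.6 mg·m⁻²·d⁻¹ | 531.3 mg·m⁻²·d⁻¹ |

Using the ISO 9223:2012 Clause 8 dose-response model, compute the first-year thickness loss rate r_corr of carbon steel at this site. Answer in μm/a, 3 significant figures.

carbon steel: f(T) = +0.150·(T−10) [T≤10 °C] = -1.4250
  SO₂ term: 1.77·121.6^0.52·exp(0.02·86-1.4250) = 28.86
  Cl⁻ term: 0.102·531.3^0.62·exp(0.033·86+0.04·0.5) = 87
  sum: 28.86 + 87 → r_corr = 115.9 μm/a

r_corr = 116 μm/a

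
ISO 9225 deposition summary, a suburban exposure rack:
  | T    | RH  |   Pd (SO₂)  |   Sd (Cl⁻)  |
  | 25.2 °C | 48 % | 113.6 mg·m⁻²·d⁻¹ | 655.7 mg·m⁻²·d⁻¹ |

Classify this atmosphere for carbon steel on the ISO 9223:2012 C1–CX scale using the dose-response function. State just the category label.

C5

carbon steel: T>10 °C ⇒ hinge -0.054·(25.2−10) = -0.8208
  sulphur-dioxide contribution → 23.84 μm/a
  chloride contribution → 75.97 μm/a
  total first-year rate 99.81 μm/a
99.8 μm/a falls in (80, 200] for carbon steel → category C5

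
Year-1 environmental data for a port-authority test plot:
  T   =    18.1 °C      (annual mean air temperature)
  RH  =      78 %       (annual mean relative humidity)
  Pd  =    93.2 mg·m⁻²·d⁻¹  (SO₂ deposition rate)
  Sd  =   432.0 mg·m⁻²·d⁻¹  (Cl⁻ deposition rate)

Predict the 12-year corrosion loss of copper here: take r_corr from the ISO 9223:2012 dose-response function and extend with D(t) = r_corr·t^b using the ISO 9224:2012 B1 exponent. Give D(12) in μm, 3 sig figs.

copper: f(T) = -0.080·(T−10) [T>10 °C] = -0.6480
  SO₂ term: 0.0053·93.2^0.26·exp(0.059·78-0.6480) = 0.8985
  Sd branch = 0.01025·Sd^0.27·e^(0.036·RH+0.049·T) = 2.123 μm/a
  sum: 0.8985 + 2.123 → r_corr = 3.022 μm/a
ISO 9224: D(t) = r_corr · t^b with b = 0.667 (copper, B1)
  D(12) = 3.022 × 12^0.667 = 3.022 × 5.246 = 15.85 μm

D(12) = 15.9 μm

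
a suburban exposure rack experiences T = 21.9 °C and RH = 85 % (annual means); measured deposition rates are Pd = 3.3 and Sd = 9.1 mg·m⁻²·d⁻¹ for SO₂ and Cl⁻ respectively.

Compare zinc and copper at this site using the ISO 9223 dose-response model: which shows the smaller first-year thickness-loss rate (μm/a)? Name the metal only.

zinc

zinc: f(T) = -0.071·(T−10) [T>10 °C] = -0.8449
  Pd branch = 0.0129·Pd^0.44·e^(0.046·RH+f) = 0.4676 μm/a
  Sd branch = 0.0175·Sd^0.57·e^(0.008·RH+0.085·T) = 0.7824 μm/a
  r_corr = 0.4676 + 0.7824 = 1.25 μm/a
copper: temperature factor f = -0.080·(11.9) = -0.9520
  SO₂ term: 0.0053·3.3^0.26·exp(0.059·85-0.9520) = 0.4204
  Sd branch = 0.01025·Sd^0.27·e^(0.036·RH+0.049·T) = 1.161 μm/a
  sum: 0.4204 + 1.161 → r_corr = 1.581 μm/a
Ordering by μm/a: copper (1.58) > zinc (1.25)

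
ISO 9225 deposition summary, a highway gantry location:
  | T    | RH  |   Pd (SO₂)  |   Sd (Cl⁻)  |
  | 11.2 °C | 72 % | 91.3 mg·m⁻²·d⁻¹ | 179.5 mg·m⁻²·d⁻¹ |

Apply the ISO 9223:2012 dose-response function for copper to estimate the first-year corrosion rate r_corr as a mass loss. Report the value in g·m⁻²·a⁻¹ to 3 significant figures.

r_corr = 18.4 g·m⁻²·a⁻¹

copper: T>10 °C ⇒ hinge -0.080·(11.2−10) = -0.0960
  SO₂ term: 0.0053·91.3^0.26·exp(0.059·72-0.0960) = 1.089
  Sd branch = 0.01025·Sd^0.27·e^(0.036·RH+0.049·T) = 0.9624 μm/a
  r_corr = 1.089 + 0.9624 = 2.052 μm/a
Convert to mass loss: 2.052 μm/a × 8.96 g/cm³ = 18.38 g·m⁻²·a⁻¹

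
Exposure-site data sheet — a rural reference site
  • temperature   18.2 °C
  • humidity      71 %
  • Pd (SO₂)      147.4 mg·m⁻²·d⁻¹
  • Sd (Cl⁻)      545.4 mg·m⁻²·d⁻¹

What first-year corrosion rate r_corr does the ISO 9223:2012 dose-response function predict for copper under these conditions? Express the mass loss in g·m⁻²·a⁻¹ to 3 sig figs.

r_corr = 21.8 g·m⁻²·a⁻¹

copper: temperature factor f = -0.080·(8.2) = -0.6560
  sulphur-dioxide contribution → 0.6644 μm/a
  chloride contribution → 1.766 μm/a
  total first-year rate 2.43 μm/a
Convert to mass loss: 2.43 μm/a × 8.96 g/cm³ = 21.78 g·m⁻²·a⁻¹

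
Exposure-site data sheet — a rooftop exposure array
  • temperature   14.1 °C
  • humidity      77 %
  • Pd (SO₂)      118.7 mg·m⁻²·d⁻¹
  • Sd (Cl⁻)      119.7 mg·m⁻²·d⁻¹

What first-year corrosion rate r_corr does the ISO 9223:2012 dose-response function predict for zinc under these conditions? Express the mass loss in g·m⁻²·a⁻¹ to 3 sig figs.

zinc: T>10 °C ⇒ hinge -0.071·(14.1−10) = -0.2911
  Pd branch = 0.0129·Pd^0.44·e^(0.046·RH+f) = 2.724 μm/a
  Cl⁻ term: 0.0175·119.7^0.57·exp(0.008·77+0.085·14.1) = 1.643
  r_corr = 2.724 + 1.643 = 4.367 μm/a
Convert to mass loss: 4.367 μm/a × 7.14 g/cm³ = 31.18 g·m⁻²·a⁻¹

r_corr = 31.2 g·m⁻²·a⁻¹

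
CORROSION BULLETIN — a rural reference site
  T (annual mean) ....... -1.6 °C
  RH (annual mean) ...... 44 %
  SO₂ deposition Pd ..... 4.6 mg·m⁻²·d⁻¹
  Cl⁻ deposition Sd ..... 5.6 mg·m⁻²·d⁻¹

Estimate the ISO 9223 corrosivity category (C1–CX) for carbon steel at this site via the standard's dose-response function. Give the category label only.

C2

carbon steel: temperature factor f = +0.150·(-11.6) = -1.7400
  Pd branch = 1.77·Pd^0.52·e^(0.02·RH+f) = 1.656 μm/a
  Cl⁻ term: 0.102·5.6^0.62·exp(0.033·44+0.04·-1.6) = 1.189
  r_corr = 1.656 + 1.189 = 2.845 μm/a
ISO 9223 Table 2 (carbon steel): 1.3 < 2.85 ≤ 25 μm/a ⇒ C2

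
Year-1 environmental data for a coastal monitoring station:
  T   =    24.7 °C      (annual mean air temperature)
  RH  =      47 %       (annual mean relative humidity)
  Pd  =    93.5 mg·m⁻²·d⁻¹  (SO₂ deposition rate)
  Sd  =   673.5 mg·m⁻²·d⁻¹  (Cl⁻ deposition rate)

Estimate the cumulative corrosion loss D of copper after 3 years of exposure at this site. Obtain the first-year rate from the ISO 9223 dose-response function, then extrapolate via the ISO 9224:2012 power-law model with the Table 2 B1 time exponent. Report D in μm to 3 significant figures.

D(3) = 2.43 μm

copper: f(T) = -0.080·(T−10) [T>10 °C] = -1.1760
  Pd branch = 0.0053·Pd^0.26·e^(0.059·RH+f) = 0.08516 μm/a
  Sd branch = 0.01025·Sd^0.27·e^(0.036·RH+0.049·T) = 1.083 μm/a
  r_corr = 0.08516 + 1.083 = 1.169 μm/a
Long-term exponent b (ISO 9224 Table 2, B1) = 0.667
  D(3) = 1.169 × 3^0.667 = 1.169 × 2.081 = 2.432 μm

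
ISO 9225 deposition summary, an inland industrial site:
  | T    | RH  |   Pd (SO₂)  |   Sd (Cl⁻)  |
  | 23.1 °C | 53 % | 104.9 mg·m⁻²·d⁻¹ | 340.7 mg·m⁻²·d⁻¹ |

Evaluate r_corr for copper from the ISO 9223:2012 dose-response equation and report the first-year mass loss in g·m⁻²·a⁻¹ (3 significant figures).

r_corr = 10.5 g·m⁻²·a⁻¹

copper: temperature factor f = -0.080·(13.1) = -1.0480
  sulphur-dioxide contribution → 0.1421 μm/a
  chloride contribution → 1.034 μm/a
  ⇒ r_corr(copper) = 1.176 μm/a
Convert to mass loss: 1.176 μm/a × 8.96 g/cm³ = 10.54 g·m⁻²·a⁻¹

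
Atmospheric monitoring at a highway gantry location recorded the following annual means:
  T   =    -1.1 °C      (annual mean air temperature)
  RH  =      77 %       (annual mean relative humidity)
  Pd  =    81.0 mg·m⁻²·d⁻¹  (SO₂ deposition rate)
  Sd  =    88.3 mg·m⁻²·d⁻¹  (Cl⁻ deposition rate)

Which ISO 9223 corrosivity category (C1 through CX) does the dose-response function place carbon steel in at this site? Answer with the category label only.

carbon steel: temperature factor f = +0.150·(-11.1) = -1.6650
  Pd branch = 1.77·Pd^0.52·e^(0.02·RH+f) = 15.35 μm/a
  Sd branch = 0.102·Sd^0.62·e^(0.033·RH+0.04·T) = 19.93 μm/a
  sum: 15.35 + 19.93 → r_corr = 35.28 μm/a
Category bounds: 25…50 μm/a bracket r_corr ⇒ C3

C3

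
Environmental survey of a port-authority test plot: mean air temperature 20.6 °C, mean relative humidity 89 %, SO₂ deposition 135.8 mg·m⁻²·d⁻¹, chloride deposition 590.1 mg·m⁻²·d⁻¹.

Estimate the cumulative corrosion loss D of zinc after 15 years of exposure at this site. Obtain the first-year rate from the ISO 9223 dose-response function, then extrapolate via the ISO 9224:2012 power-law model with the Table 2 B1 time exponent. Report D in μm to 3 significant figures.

D(15) = 99.1 μm

zinc: temperature factor f = -0.071·(10.6) = -0.7526
  sulphur-dioxide contribution → 3.164 μm/a
  chloride contribution → 7.801 μm/a
  ⇒ r_corr(zinc) = 10.96 μm/a
ISO 9224: D(t) = r_corr · t^b with b = 0.813 (zinc, B1)
  D(15) = 10.96 × 15^0.813 = 10.96 × 9.04 = 99.12 μm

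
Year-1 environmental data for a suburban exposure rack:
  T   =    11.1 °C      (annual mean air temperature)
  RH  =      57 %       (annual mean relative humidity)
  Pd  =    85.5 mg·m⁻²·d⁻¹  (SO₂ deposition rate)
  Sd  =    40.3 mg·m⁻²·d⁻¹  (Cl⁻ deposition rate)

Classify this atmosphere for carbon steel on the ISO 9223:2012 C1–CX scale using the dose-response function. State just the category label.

C4

carbon steel: T>10 °C ⇒ hinge -0.054·(11.1−10) = -0.0594
  SO₂ term: 1.77·85.5^0.52·exp(0.02·57-0.0594) = 52.71
  Sd branch = 0.102·Sd^0.62·e^(0.033·RH+0.04·T) = 10.32 μm/a
  r_corr = 52.71 + 10.32 = 63.03 μm/a
63 μm/a falls in (50, 80] for carbon steel → category C4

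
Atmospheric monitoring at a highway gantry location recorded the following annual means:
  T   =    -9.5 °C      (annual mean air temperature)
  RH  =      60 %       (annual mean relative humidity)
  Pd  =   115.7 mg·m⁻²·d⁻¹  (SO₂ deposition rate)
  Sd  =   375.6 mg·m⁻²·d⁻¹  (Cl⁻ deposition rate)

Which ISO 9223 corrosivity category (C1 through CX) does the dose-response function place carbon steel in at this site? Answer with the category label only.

C2

carbon steel: temperature factor f = +0.150·(-19.5) = -2.9250
  sulphur-dioxide contribution → 3.73 μm/a
  chloride contribution → 19.94 μm/a
  ⇒ r_corr(carbon steel) = 23.67 μm/a
23.7 μm/a falls in (1.3, 25] for carbon steel → category C2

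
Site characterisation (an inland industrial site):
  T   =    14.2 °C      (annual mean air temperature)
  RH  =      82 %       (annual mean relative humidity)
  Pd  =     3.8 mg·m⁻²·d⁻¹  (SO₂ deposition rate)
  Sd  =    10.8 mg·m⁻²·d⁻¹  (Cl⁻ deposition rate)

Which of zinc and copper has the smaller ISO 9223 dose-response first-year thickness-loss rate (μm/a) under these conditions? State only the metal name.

zinc: f(T) = -0.071·(T−10) [T>10 °C] = -0.2982
  sulphur-dioxide contribution → 0.7488 μm/a
  chloride contribution → 0.4377 μm/a
  ⇒ r_corr(zinc) = 1.186 μm/a
copper: T>10 °C ⇒ hinge -0.080·(14.2−10) = -0.3360
  sulphur-dioxide contribution → 0.6764 μm/a
  chloride contribution → 0.7481 μm/a
  total first-year rate 1.425 μm/a
Ordering by μm/a: copper (1.42) > zinc (1.19)

zinc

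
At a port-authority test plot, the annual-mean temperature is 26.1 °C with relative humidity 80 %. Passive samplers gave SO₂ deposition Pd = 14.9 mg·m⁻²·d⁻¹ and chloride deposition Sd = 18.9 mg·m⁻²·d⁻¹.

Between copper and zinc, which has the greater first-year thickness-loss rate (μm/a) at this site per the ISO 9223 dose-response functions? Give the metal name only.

zinc

copper: temperature factor f = -0.080·(16.1) = -1.2880
  Pd branch = 0.0053·Pd^0.26·e^(0.059·RH+f) = 0.331 μm/a
  Cl⁻ term: 0.01025·18.9^0.27·exp(0.036·80+0.049·26.1) = 1.451
  r_corr = 0.331 + 1.451 = 1.782 μm/a
zinc: T>10 °C ⇒ hinge -0.071·(26.1−10) = -1.1431
  Pd branch = 0.0129·Pd^0.44·e^(0.046·RH+f) = 0.5352 μm/a
  Cl⁻ term: 0.0175·18.9^0.57·exp(0.008·80+0.085·26.1) = 1.629
  sum: 0.5352 + 1.629 → r_corr = 2.165 μm/a
Ordering by μm/a: zinc (2.16) > copper (1.78)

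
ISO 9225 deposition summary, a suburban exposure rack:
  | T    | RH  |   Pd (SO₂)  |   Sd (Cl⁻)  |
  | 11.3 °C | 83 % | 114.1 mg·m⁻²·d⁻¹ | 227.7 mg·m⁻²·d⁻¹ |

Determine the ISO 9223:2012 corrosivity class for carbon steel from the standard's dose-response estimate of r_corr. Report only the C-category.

carbon steel: T>10 °C ⇒ hinge -0.054·(11.3−10) = -0.0702
  SO₂ term: 1.77·114.1^0.52·exp(0.02·83-0.0702) = 101.9
  Sd branch = 0.102·Sd^0.62·e^(0.033·RH+0.04·T) = 71.78 μm/a
  sum: 101.9 + 71.78 → r_corr = 173.7 μm/a
Category bounds: 80…200 μm/a bracket r_corr ⇒ C5

C5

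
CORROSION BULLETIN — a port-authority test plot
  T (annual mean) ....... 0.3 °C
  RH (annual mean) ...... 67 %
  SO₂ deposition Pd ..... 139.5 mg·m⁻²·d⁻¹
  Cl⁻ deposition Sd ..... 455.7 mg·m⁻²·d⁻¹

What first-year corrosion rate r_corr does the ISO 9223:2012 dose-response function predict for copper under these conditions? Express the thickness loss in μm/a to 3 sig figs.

copper: T≤10 °C ⇒ hinge +0.126·(0.3−10) = -1.2222
  SO₂ term: 0.0053·139.5^0.26·exp(0.059·67-1.2222) = 0.2937
  Cl⁻ term: 0.01025·455.7^0.27·exp(0.036·67+0.049·0.3) = 0.606
  sum: 0.2937 + 0.606 → r_corr = 0.8997 μm/a

r_corr = 0.900 μm/a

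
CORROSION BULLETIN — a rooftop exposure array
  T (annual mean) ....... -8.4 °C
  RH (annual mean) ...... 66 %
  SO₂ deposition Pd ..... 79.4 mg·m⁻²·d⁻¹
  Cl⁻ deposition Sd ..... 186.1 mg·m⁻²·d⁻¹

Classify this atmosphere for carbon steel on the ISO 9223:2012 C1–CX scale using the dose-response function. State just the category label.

carbon steel: f(T) = +0.150·(T−10) [T≤10 °C] = -2.7600
  SO₂ term: 1.77·79.4^0.52·exp(0.02·66-2.7600) = 4.078
  Sd branch = 0.102·Sd^0.62·e^(0.033·RH+0.04·T) = 16.44 μm/a
  r_corr = 4.078 + 16.44 = 20.52 μm/a
ISO 9223 Table 2 (carbon steel): 1.3 < 20.5 ≤ 25 μm/a ⇒ C2

C2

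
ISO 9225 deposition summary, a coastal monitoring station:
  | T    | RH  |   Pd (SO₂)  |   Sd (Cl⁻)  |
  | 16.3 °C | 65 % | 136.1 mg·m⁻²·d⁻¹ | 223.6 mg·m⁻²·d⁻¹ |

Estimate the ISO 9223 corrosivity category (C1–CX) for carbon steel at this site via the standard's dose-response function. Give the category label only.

carbon steel: T>10 °C ⇒ hinge -0.054·(16.3−10) = -0.3402
  sulphur-dioxide contribution → 59.49 μm/a
  chloride contribution → 47.86 μm/a
  ⇒ r_corr(carbon steel) = 107.3 μm/a
ISO 9223 Table 2 (carbon steel): 80 < 107 ≤ 200 μm/a ⇒ C5

C5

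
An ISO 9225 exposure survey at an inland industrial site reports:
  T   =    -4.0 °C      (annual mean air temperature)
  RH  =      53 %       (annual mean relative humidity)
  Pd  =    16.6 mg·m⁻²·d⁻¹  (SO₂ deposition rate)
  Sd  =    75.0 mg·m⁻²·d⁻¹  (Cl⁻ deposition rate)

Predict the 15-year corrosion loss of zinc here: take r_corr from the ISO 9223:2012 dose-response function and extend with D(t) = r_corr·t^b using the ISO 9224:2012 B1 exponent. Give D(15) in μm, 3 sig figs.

zinc: T≤10 °C ⇒ hinge +0.038·(-4.0−10) = -0.5320
  SO₂ term: 0.0129·16.6^0.44·exp(0.046·53-0.5320) = 0.2987
  Sd branch = 0.0175·Sd^0.57·e^(0.008·RH+0.085·T) = 0.223 μm/a
  r_corr = 0.2987 + 0.223 = 0.5217 μm/a
Power-law: D(15) = r_corr · 15^0.813
  D(15) = 0.5217 × 15^0.813 = 0.5217 × 9.04 = 4.716 μm

D(15) = 4.72 μm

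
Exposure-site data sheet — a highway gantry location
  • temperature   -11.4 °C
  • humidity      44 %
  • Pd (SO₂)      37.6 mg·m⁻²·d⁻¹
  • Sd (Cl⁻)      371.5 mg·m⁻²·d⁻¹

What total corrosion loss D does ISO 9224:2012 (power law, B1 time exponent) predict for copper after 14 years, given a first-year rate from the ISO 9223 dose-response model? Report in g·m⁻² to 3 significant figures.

D(14) = 8.00 g·m⁻²

copper: f(T) = +0.126·(T−10) [T≤10 °C] = -2.6964
  SO₂ term: 0.0053·37.6^0.26·exp(0.059·44-2.6964) = 0.01231
  Sd branch = 0.01025·Sd^0.27·e^(0.036·RH+0.049·T) = 0.1412 μm/a
  sum: 0.01231 + 0.1412 → r_corr = 0.1535 μm/a
Power-law: D(14) = r_corr · 14^0.667
  D(14) = 0.1535 × 14^0.667 = 0.1535 × 5.814 = 0.8927 μm
  Mass loss = 0.8927 μm × 8.96 g/cm³ = 7.998 g·m⁻²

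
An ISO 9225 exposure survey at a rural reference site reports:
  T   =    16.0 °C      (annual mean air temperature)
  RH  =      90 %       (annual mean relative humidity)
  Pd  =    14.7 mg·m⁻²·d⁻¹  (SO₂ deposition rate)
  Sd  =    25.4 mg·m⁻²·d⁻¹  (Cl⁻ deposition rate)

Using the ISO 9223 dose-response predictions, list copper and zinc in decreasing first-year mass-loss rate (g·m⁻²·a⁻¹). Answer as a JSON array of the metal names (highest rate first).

["copper", "zinc"]

copper: T>10 °C ⇒ hinge -0.080·(16.0−10) = -0.4800
  sulphur-dioxide contribution → 1.335 μm/a
  chloride contribution → 1.373 μm/a
  ⇒ r_corr(copper) = 2.708 μm/a
  mass loss = 2.708 μm/a × 8.96 g/cm³ = 24.26 g·m⁻²·a⁻¹
zinc: T>10 °C ⇒ hinge -0.071·(16.0−10) = -0.4260
  sulphur-dioxide contribution → 1.727 μm/a
  chloride contribution → 0.8854 μm/a
  total first-year rate 2.612 μm/a
  mass loss = 2.612 μm/a × 7.14 g/cm³ = 18.65 g·m⁻²·a⁻¹
Ordering by g·m⁻²·a⁻¹: copper (24.3) > zinc (18.6)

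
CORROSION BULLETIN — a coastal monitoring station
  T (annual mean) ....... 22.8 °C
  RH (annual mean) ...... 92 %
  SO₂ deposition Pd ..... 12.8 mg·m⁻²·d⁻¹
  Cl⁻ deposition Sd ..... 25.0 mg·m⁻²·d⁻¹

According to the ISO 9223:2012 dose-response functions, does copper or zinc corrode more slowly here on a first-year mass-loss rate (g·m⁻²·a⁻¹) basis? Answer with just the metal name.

copper: f(T) = -0.080·(T−10) [T>10 °C] = -1.0240
  Pd branch = 0.0053·Pd^0.26·e^(0.059·RH+f) = 0.841 μm/a
  Sd branch = 0.01025·Sd^0.27·e^(0.036·RH+0.049·T) = 2.05 μm/a
  sum: 0.841 + 2.05 → r_corr = 2.891 μm/a
  mass loss = 2.891 μm/a × 8.96 g/cm³ = 25.9 g·m⁻²·a⁻¹
zinc: temperature factor f = -0.071·(12.8) = -0.9088
  SO₂ term: 0.0129·12.8^0.44·exp(0.046·92-0.9088) = 1.099
  Cl⁻ term: 0.0175·25.0^0.57·exp(0.008·92+0.085·22.8) = 1.589
  sum: 1.099 + 1.589 → r_corr = 2.688 μm/a
  mass loss = 2.688 μm/a × 7.14 g/cm³ = 19.19 g·m⁻²·a⁻¹
Ordering by g·m⁻²·a⁻¹: copper (25.9) > zinc (19.2)

zinc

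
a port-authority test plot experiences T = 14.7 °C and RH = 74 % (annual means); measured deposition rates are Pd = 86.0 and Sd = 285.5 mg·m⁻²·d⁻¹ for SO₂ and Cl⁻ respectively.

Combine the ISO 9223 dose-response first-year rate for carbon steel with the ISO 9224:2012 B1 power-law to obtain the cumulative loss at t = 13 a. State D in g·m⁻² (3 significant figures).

D(13) = 3.95e+03 g·m⁻²

carbon steel: f(T) = -0.054·(T−10) [T>10 °C] = -0.2538
  Pd branch = 1.77·Pd^0.52·e^(0.02·RH+f) = 61.16 μm/a
  Sd branch = 0.102·Sd^0.62·e^(0.033·RH+0.04·T) = 70.31 μm/a
  sum: 61.16 + 70.31 → r_corr = 131.5 μm/a
ISO 9224: D(t) = r_corr · t^b with b = 0.523 (carbon steel, B1)
  D(13) = 131.5 × 13^0.523 = 131.5 × 3.825 = 502.8 μm
  Mass loss = 502.8 μm × 7.85 g/cm³ = 3947 g·m⁻²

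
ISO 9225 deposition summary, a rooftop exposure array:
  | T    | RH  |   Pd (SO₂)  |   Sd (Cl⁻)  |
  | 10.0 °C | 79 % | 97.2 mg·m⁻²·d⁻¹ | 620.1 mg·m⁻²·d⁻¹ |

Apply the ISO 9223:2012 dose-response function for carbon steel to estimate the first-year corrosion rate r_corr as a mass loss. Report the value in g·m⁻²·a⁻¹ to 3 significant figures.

carbon steel: T≤10 °C ⇒ hinge +0.150·(10.0−10) = +0.0000
  SO₂ term: 1.77·97.2^0.52·exp(0.02·79+0.0000) = 92.84
  Cl⁻ term: 0.102·620.1^0.62·exp(0.033·79+0.04·10.0) = 111.1
  sum: 92.84 + 111.1 → r_corr = 204 μm/a
Convert to mass loss: 204 μm/a × 7.85 g/cm³ = 1601 g·m⁻²·a⁻¹

r_corr = 1.60e+03 g·m⁻²·a⁻¹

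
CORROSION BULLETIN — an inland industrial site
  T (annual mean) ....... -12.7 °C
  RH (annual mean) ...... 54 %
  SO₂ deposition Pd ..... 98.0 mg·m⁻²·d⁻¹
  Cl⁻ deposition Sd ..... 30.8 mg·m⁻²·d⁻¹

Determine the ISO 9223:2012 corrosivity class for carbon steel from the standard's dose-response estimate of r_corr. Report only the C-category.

carbon steel: f(T) = +0.150·(T−10) [T≤10 °C] = -3.4050
  sulphur-dioxide contribution → 1.878 μm/a
  chloride contribution → 3.053 μm/a
  ⇒ r_corr(carbon steel) = 4.931 μm/a
4.93 μm/a falls in (1.3, 25] for carbon steel → category C2

C2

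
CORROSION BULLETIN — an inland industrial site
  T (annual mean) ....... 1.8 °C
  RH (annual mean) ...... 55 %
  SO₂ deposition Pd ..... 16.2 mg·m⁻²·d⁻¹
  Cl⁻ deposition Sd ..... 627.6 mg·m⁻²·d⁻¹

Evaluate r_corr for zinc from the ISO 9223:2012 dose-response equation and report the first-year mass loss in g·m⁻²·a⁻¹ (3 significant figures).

zinc: temperature factor f = +0.038·(-8.2) = -0.3116
  Pd branch = 0.0129·Pd^0.44·e^(0.046·RH+f) = 0.4038 μm/a
  Sd branch = 0.0175·Sd^0.57·e^(0.008·RH+0.085·T) = 1.245 μm/a
  r_corr = 0.4038 + 1.245 = 1.649 μm/a
Convert to mass loss: 1.649 μm/a × 7.14 g/cm³ = 11.77 g·m⁻²·a⁻¹

r_corr = 11.8 g·m⁻²·a⁻¹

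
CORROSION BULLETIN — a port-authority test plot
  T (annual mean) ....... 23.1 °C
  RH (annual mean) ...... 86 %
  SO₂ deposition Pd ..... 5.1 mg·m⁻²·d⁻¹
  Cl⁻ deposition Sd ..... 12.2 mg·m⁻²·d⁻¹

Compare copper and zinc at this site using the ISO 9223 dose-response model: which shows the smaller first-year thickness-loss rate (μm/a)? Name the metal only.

copper: T>10 °C ⇒ hinge -0.080·(23.1−10) = -1.0480
  Pd branch = 0.0053·Pd^0.26·e^(0.059·RH+f) = 0.4536 μm/a
  Cl⁻ term: 0.01025·12.2^0.27·exp(0.036·86+0.049·23.1) = 1.381
  sum: 0.4536 + 1.381 → r_corr = 1.835 μm/a
zinc: f(T) = -0.071·(T−10) [T>10 °C] = -0.9301
  Pd branch = 0.0129·Pd^0.44·e^(0.046·RH+f) = 0.5446 μm/a
  Cl⁻ term: 0.0175·12.2^0.57·exp(0.008·86+0.085·23.1) = 1.032
  r_corr = 0.5446 + 1.032 = 1.577 μm/a
Ordering by μm/a: copper (1.83) > zinc (1.58)

zinc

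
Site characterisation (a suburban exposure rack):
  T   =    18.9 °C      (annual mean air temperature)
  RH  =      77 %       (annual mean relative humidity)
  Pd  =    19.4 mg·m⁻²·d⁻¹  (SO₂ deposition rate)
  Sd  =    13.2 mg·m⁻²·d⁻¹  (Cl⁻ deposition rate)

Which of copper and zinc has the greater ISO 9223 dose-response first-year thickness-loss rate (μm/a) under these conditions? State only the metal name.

copper: T>10 °C ⇒ hinge -0.080·(18.9−10) = -0.7120
  Pd branch = 0.0053·Pd^0.26·e^(0.059·RH+f) = 0.5283 μm/a
  Sd branch = 0.01025·Sd^0.27·e^(0.036·RH+0.049·T) = 0.8305 μm/a
  r_corr = 0.5283 + 0.8305 = 1.359 μm/a
zinc: T>10 °C ⇒ hinge -0.071·(18.9−10) = -0.6319
  SO₂ term: 0.0129·19.4^0.44·exp(0.046·77-0.6319) = 0.8731
  Cl⁻ term: 0.0175·13.2^0.57·exp(0.008·77+0.085·18.9) = 0.703
  sum: 0.8731 + 0.703 → r_corr = 1.576 μm/a
Ordering by μm/a: zinc (1.58) > copper (1.36)

zinc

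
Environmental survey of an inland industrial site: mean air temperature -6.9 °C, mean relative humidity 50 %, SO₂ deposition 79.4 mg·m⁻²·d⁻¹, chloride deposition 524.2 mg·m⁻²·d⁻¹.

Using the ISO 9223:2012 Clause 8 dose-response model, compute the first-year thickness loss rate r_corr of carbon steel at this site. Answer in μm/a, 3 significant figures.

carbon steel: temperature factor f = +0.150·(-16.9) = -2.5350
  Pd branch = 1.77·Pd^0.52·e^(0.02·RH+f) = 3.709 μm/a
  Sd branch = 0.102·Sd^0.62·e^(0.033·RH+0.04·T) = 19.56 μm/a
  r_corr = 3.709 + 19.56 = 23.27 μm/a

r_corr = 23.3 μm/a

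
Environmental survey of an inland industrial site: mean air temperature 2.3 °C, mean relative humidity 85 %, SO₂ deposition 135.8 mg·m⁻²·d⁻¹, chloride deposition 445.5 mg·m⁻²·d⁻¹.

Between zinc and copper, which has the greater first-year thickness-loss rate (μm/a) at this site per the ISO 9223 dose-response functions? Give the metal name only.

zinc

zinc: T≤10 °C ⇒ hinge +0.038·(2.3−10) = -0.2926
  Pd branch = 0.0129·Pd^0.44·e^(0.046·RH+f) = 4.169 μm/a
  Cl⁻ term: 0.0175·445.5^0.57·exp(0.008·85+0.085·2.3) = 1.359
  sum: 4.169 + 1.359 → r_corr = 5.528 μm/a
copper: temperature factor f = +0.126·(-7.7) = -0.9702
  Pd branch = 0.0053·Pd^0.26·e^(0.059·RH+f) = 1.085 μm/a
  Sd branch = 0.01025·Sd^0.27·e^(0.036·RH+0.049·T) = 1.27 μm/a
  r_corr = 1.085 + 1.27 = 2.355 μm/a
Ordering by μm/a: zinc (5.53) > copper (2.36)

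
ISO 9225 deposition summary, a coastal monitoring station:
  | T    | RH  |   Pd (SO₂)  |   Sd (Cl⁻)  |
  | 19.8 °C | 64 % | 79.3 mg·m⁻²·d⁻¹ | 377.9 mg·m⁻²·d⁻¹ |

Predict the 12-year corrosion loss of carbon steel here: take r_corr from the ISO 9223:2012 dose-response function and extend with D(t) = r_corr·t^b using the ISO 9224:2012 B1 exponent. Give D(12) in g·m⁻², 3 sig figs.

D(12) = 3.17e+03 g·m⁻²

carbon steel: f(T) = -0.054·(T−10) [T>10 °C] = -0.5292
  SO₂ term: 1.77·79.3^0.52·exp(0.02·64-0.5292) = 36.45
  Sd branch = 0.102·Sd^0.62·e^(0.033·RH+0.04·T) = 73.75 μm/a
  sum: 36.45 + 73.75 → r_corr = 110.2 μm/a
Power-law: D(12) = r_corr · 12^0.523
  D(12) = 110.2 × 12^0.523 = 110.2 × 3.668 = 404.2 μm
  Mass loss = 404.2 μm × 7.85 g/cm³ = 3173 g·m⁻²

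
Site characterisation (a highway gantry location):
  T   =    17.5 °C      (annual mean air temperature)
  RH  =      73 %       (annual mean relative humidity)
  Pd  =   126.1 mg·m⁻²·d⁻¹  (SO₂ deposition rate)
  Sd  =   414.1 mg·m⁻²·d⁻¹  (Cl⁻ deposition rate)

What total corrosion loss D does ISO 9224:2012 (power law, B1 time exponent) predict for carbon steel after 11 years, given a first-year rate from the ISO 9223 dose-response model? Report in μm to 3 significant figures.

D(11) = 556 μm

carbon steel: temperature factor f = -0.054·(7.5) = -0.4050
  sulphur-dioxide contribution → 62.88 μm/a
  chloride contribution → 95.81 μm/a
  ⇒ r_corr(carbon steel) = 158.7 μm/a
Power-law: D(11) = r_corr · 11^0.523
  D(11) = 158.7 × 11^0.523 = 158.7 × 3.505 = 556.2 μm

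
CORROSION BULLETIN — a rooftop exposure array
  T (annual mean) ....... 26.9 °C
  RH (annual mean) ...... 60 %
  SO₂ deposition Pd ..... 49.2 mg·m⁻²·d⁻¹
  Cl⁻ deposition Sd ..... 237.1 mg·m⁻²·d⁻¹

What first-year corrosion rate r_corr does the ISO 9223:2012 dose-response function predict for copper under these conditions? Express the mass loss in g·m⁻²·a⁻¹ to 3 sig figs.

r_corr = 14.2 g·m⁻²·a⁻¹

copper: T>10 °C ⇒ hinge -0.080·(26.9−10) = -1.3520
  sulphur-dioxide contribution → 0.1301 μm/a
  chloride contribution → 1.454 μm/a
  total first-year rate 1.584 μm/a
Convert to mass loss: 1.584 μm/a × 8.96 g/cm³ = 14.19 g·m⁻²·a⁻¹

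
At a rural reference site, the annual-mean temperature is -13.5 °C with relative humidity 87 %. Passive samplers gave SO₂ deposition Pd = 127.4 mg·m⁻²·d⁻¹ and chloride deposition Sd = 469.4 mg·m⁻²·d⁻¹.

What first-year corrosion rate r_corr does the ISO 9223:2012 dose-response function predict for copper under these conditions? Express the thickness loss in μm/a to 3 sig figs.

r_corr = 0.802 μm/a

copper: T≤10 °C ⇒ hinge +0.126·(-13.5−10) = -2.9610
  sulphur-dioxide contribution → 0.164 μm/a
  chloride contribution → 0.6382 μm/a
  ⇒ r_corr(copper) = 0.8022 μm/a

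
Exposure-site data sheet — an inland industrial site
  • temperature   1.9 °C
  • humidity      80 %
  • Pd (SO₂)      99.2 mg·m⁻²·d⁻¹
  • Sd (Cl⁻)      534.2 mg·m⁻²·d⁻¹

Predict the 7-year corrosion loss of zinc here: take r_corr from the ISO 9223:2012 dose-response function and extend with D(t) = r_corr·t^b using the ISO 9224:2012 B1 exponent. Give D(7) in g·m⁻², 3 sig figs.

D(7) = 147 g·m⁻²

zinc: temperature factor f = +0.038·(-8.1) = -0.3078
  Pd branch = 0.0129·Pd^0.44·e^(0.046·RH+f) = 2.842 μm/a
  Cl⁻ term: 0.0175·534.2^0.57·exp(0.008·80+0.085·1.9) = 1.399
  r_corr = 2.842 + 1.399 = 4.241 μm/a
Power-law: D(7) = r_corr · 7^0.813
  D(7) = 4.241 × 7^0.813 = 4.241 × 4.865 = 20.63 μm
  Mass loss = 20.63 μm × 7.14 g/cm³ = 147.3 g·m⁻²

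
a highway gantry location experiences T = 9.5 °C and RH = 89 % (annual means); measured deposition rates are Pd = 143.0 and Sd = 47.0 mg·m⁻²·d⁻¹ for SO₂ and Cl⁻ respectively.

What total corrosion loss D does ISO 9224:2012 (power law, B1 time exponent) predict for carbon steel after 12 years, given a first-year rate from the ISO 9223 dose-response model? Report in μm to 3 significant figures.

carbon steel: f(T) = +0.150·(T−10) [T≤10 °C] = -0.0750
  Pd branch = 1.77·Pd^0.52·e^(0.02·RH+f) = 128.6 μm/a
  Cl⁻ term: 0.102·47.0^0.62·exp(0.033·89+0.04·9.5) = 30.61
  r_corr = 128.6 + 30.61 = 159.2 μm/a
Long-term exponent b (ISO 9224 Table 2, B1) = 0.523
  D(12) = 159.2 × 12^0.523 = 159.2 × 3.668 = 583.9 μm

D(12) = 584 μm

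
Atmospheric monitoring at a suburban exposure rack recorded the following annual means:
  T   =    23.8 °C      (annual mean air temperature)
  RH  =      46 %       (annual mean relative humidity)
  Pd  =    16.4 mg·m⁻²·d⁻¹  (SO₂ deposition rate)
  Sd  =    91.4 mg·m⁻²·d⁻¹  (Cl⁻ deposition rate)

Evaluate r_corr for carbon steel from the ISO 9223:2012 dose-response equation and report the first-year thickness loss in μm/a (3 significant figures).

carbon steel: temperature factor f = -0.054·(13.8) = -0.7452
  sulphur-dioxide contribution → 9.028 μm/a
  chloride contribution → 19.82 μm/a
  ⇒ r_corr(carbon steel) = 28.85 μm/a

r_corr = 28.8 μm/a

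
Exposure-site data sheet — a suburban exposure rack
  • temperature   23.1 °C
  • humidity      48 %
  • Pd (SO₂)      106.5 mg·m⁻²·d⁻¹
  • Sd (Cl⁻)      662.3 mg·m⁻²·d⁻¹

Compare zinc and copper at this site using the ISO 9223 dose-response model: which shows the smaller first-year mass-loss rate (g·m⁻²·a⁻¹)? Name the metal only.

copper

zinc: T>10 °C ⇒ hinge -0.071·(23.1−10) = -0.9301
  Pd branch = 0.0129·Pd^0.44·e^(0.046·RH+f) = 0.3611 μm/a
  Cl⁻ term: 0.0175·662.3^0.57·exp(0.008·48+0.085·23.1) = 7.422
  r_corr = 0.3611 + 7.422 = 7.784 μm/a
  mass loss = 7.784 μm/a × 7.14 g/cm³ = 55.57 g·m⁻²·a⁻¹
copper: temperature factor f = -0.080·(13.1) = -1.0480
  SO₂ term: 0.0053·106.5^0.26·exp(0.059·48-1.0480) = 0.1062
  Cl⁻ term: 0.01025·662.3^0.27·exp(0.036·48+0.049·23.1) = 1.034
  sum: 0.1062 + 1.034 → r_corr = 1.14 μm/a
  mass loss = 1.14 μm/a × 8.96 g/cm³ = 10.21 g·m⁻²·a⁻¹
Ordering by g·m⁻²·a⁻¹: zinc (55.6) > copper (10.2)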